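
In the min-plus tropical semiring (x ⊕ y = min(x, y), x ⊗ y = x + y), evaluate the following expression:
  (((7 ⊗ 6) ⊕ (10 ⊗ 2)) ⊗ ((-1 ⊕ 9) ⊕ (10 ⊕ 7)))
(((7 ⊗ 6) ⊕ (10 ⊗ 2)) ⊗ ((-1 ⊕ 9) ⊕ (10 ⊕ 7))) = 11

Expand innermost to outermost. Recall ⊕ takes the minimum of its arguments and ⊗ takes their sum. Working out the expression (((7 ⊗ 6) ⊕ (10 ⊗ 2)) ⊗ ((-1 ⊕ 9) ⊕ (10 ⊕ 7))) gives 11.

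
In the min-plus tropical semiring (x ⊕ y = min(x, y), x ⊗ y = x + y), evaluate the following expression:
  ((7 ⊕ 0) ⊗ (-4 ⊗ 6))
((7 ⊕ 0) ⊗ (-4 ⊗ 6)) = 2

Expand innermost to outermost. Recall ⊕ takes the minimum of its arguments and ⊗ takes their sum. Working out the expression ((7 ⊕ 0) ⊗ (-4 ⊗ 6)) gives 2.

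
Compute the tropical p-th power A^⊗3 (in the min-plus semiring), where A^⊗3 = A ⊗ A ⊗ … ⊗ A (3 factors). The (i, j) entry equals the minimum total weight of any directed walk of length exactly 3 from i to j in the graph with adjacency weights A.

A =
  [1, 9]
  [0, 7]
A^⊗3 =
  [3, 11]
  [2, 10]

Each entry (A^⊗3)_ij equals the minimum over all length-3 walks i = v_0 → v_1 → … → v_3 = j of Σ_t A[v_t][v_{t+1}]. For example, for (i, j) = (0, 1) we minimise over 4 possible intermediate vertex sequences; the minimum is 11, attained along the walk 0 → 0 → 0 → 1.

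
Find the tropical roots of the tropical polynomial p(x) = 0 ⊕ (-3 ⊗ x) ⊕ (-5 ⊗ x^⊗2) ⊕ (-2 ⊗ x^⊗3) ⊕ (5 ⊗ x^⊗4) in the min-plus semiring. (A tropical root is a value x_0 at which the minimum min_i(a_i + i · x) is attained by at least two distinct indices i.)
Roots: {-7, -3, 2, 3}

Each tropical root is a break point of the lower envelope of the lines y = a_i + i · x (there are 5 lines, with slopes 0, 1, ..., 4). Only the lines that attain the minimum somewhere contribute to roots; other lines are dominated. Here the surviving (envelope) indices are i = 4, i = 3, i = 2, i = 1, i = 0.
Intersections between consecutive envelope lines give the roots: for adjacent envelope indices i < j the intersection is x = (a_i − a_j) / (j − i). Reading off the sorted break points: {-7, -3, 2, 3}.
Verification: at each break x_0, at least two indices attain the minimum of min_i(a_i + i · x_0).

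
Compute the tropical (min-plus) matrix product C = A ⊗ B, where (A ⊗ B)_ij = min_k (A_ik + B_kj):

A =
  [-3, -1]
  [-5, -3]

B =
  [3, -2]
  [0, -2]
A ⊗ B =
  [-1, -5]
  [-3, -7]

Apply the min-plus product entry-by-entry:
  C[0][0] = min over k of (A[0][0] + B[0][0] = -3 + 3 = 0, A[0][1] + B[1][0] = -1 + 0 = -1) = -1 (attained at k = 1)
  C[0][1] = min over k of (A[0][0] + B[0][1] = -3 + -2 = -5, A[0][1] + B[1][1] = -1 + -2 = -3) = -5 (attained at k = 0)
  C[1][0] = min over k of (A[1][0] + B[0][0] = -5 + 3 = -2, A[1][1] + B[1][0] = -3 + 0 = -3) = -3 (attained at k = 1)
  C[1][1] = min over k of (A[1][0] + B[0][1] = -5 + -2 = -7, A[1][1] + B[1][1] = -3 + -2 = -5) = -7 (attained at k = 0)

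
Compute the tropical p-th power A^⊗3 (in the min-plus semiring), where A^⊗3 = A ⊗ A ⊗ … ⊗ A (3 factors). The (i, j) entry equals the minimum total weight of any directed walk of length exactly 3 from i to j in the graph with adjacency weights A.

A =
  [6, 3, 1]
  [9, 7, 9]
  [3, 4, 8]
A^⊗3 =
  [10, 7, 5]
  [13, 14, 13]
  [7, 8, 10]

Each entry (A^⊗3)_ij equals the minimum over all length-3 walks i = v_0 → v_1 → … → v_3 = j of Σ_t A[v_t][v_{t+1}]. For example, for (i, j) = (0, 2) we minimise over 9 possible intermediate vertex sequences; the minimum is 5, attained along the walk 0 → 2 → 0 → 2.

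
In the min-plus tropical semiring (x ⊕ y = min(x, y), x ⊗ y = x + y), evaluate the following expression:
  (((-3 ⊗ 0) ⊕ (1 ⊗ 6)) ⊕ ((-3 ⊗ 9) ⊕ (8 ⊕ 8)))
(((-3 ⊗ 0) ⊕ (1 ⊗ 6)) ⊕ ((-3 ⊗ 9) ⊕ (8 ⊕ 8))) = -3

Expand innermost to outermost. Recall ⊕ takes the minimum of its arguments and ⊗ takes their sum. Working out the expression (((-3 ⊗ 0) ⊕ (1 ⊗ 6)) ⊕ ((-3 ⊗ 9) ⊕ (8 ⊕ 8))) gives -3.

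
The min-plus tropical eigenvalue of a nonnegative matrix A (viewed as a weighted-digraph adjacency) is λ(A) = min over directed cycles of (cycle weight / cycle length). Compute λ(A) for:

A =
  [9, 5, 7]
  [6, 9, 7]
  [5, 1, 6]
λ(A) = 4

Enumerate directed cycles and compute their means (weight / length). Sample:
  cycle 0 → 0: weight = 9, length = 1, mean = 9/1 ≈ 9.000
  cycle 1 → 1: weight = 9, length = 1, mean = 9/1 ≈ 9.000
  cycle 2 → 2: weight = 6, length = 1, mean = 6/1 ≈ 6.000
  cycle 0 → 1 → 0: weight = 11, length = 2, mean = 11/2 ≈ 5.500
  cycle 0 → 2 → 0: weight = 12, length = 2, mean = 12/2 ≈ 6.000
  cycle 1 → 0 → 1: weight = 11, length = 2, mean = 11/2 ≈ 5.500
Minimum mean = 4.000, attained e.g. along the cycle 1 → 2 → 1 with weight 8 and length 2. So λ(A) = 8/2 = 4.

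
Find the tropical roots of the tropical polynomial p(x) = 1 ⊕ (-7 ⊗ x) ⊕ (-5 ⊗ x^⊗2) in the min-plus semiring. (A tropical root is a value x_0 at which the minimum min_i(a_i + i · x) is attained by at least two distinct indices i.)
Roots: {-2, 8}

Each tropical root is a break point of the lower envelope of the lines y = a_i + i · x (there are 3 lines, with slopes 0, 1, ..., 2). Only the lines that attain the minimum somewhere contribute to roots; other lines are dominated. Here the surviving (envelope) indices are i = 2, i = 1, i = 0.
Intersections between consecutive envelope lines give the roots: for adjacent envelope indices i < j the intersection is x = (a_i − a_j) / (j − i). Reading off the sorted break points: {-2, 8}.
Verification: at each break x_0, at least two indices attain the minimum of min_i(a_i + i · x_0).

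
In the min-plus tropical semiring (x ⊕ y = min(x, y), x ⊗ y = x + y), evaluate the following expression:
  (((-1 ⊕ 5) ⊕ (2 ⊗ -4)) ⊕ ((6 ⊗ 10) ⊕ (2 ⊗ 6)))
(((-1 ⊕ 5) ⊕ (2 ⊗ -4)) ⊕ ((6 ⊗ 10) ⊕ (2 ⊗ 6))) = -2

Expand innermost to outermost. Recall ⊕ takes the minimum of its arguments and ⊗ takes their sum. Working out the expression (((-1 ⊕ 5) ⊕ (2 ⊗ -4)) ⊕ ((6 ⊗ 10) ⊕ (2 ⊗ 6))) gives -2.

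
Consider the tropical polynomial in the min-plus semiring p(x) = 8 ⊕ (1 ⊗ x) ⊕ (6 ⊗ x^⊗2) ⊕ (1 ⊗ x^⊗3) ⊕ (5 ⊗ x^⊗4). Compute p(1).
p(1) = 2

A tropical monomial a ⊗ x^⊗i evaluates to a + i · x. Evaluating each term at x = 1:
  Term 0 contributes 8 + 0 · 1 = 8
  Term 1 contributes 1 + 1 · 1 = 2
  Term 2 contributes 6 + 2 · 1 = 8
  Term 3 contributes 1 + 3 · 1 = 4
  Term 4 contributes 5 + 4 · 1 = 9
p(1) = ⊕ of these = min[8, 2, 8, 4, 9] = 2.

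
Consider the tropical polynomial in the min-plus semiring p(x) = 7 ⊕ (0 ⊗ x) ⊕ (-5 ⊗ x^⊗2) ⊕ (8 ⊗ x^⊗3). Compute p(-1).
p(-1) = -7

A tropical monomial a ⊗ x^⊗i evaluates to a + i · x. Evaluating each term at x = -1:
  Term 0 contributes 7 + 0 · -1 = 7
  Term 1 contributes 0 + 1 · -1 = -1
  Term 2 contributes -5 + 2 · -1 = -7
  Term 3 contributes 8 + 3 · -1 = 5
p(-1) = ⊕ of these = min[7, -1, -7, 5] = -7.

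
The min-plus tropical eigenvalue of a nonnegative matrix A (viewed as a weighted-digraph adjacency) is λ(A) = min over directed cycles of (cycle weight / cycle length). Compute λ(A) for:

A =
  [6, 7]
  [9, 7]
λ(A) = 6

Enumerate directed cycles and compute their means (weight / length). Sample:
  cycle 0 → 0: weight = 6, length = 1, mean = 6/1 ≈ 6.000
  cycle 1 → 1: weight = 7, length = 1, mean = 7/1 ≈ 7.000
  cycle 0 → 1 → 0: weight = 16, length = 2, mean = 16/2 ≈ 8.000
  cycle 1 → 0 → 1: weight = 16, length = 2, mean = 16/2 ≈ 8.000
Minimum mean = 6.000, attained e.g. along the cycle 0 → 0 with weight 6 and length 1. So λ(A) = 6/1 = 6.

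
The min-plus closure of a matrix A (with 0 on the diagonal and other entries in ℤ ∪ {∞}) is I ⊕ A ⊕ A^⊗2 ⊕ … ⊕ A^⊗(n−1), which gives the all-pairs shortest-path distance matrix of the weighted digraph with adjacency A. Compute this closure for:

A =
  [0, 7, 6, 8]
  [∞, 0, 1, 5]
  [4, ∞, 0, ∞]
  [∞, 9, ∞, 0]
Closure =
  [0, 7, 6, 8]
  [5, 0, 1, 5]
  [4, 11, 0, 12]
  [14, 9, 10, 0]

This is the Floyd-Warshall all-pairs shortest-path computation. For each intermediate vertex k = 0, 1, …, 3, update dist[i][j] ← min(dist[i][j], dist[i][k] + dist[k][j]). The final matrix gives, for each (i, j), the minimum total weight of any directed path from i to j (possibly empty when i = j).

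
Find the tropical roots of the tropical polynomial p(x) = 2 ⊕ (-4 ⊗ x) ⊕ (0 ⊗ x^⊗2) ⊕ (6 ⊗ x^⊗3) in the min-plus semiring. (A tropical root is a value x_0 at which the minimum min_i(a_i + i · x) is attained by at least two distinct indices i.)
Roots: {-6, -4, 6}

Each tropical root is a break point of the lower envelope of the lines y = a_i + i · x (there are 4 lines, with slopes 0, 1, ..., 3). Only the lines that attain the minimum somewhere contribute to roots; other lines are dominated. Here the surviving (envelope) indices are i = 3, i = 2, i = 1, i = 0.
Intersections between consecutive envelope lines give the roots: for adjacent envelope indices i < j the intersection is x = (a_i − a_j) / (j − i). Reading off the sorted break points: {-6, -4, 6}.
Verification: at each break x_0, at least two indices attain the minimum of min_i(a_i + i · x_0).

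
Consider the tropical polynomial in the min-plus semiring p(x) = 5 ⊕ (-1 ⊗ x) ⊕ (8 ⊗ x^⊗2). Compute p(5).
p(5) = 4

A tropical monomial a ⊗ x^⊗i evaluates to a + i · x. Evaluating each term at x = 5:
  Term 0 contributes 5 + 0 · 5 = 5
  Term 1 contributes -1 + 1 · 5 = 4
  Term 2 contributes 8 + 2 · 5 = 18
p(5) = ⊕ of these = min[5, 4, 18] = 4.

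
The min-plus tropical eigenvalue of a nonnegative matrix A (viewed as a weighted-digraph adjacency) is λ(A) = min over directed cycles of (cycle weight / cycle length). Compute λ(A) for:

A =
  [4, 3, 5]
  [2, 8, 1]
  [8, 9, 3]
λ(A) = 5/2

Enumerate directed cycles and compute their means (weight / length). Sample:
  cycle 0 → 0: weight = 4, length = 1, mean = 4/1 ≈ 4.000
  cycle 1 → 1: weight = 8, length = 1, mean = 8/1 ≈ 8.000
  cycle 2 → 2: weight = 3, length = 1, mean = 3/1 ≈ 3.000
  cycle 0 → 1 → 0: weight = 5, length = 2, mean = 5/2 ≈ 2.500
  cycle 0 → 2 → 0: weight = 13, length = 2, mean = 13/2 ≈ 6.500
  cycle 1 → 0 → 1: weight = 5, length = 2, mean = 5/2 ≈ 2.500
Minimum mean = 2.500, attained e.g. along the cycle 0 → 1 → 0 with weight 5 and length 2. So λ(A) = 5/2 = 5/2.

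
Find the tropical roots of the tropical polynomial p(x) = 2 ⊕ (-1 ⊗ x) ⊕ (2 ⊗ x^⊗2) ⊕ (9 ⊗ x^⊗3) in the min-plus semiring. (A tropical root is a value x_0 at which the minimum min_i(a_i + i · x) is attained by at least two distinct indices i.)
Roots: {-7, -3, 3}

Each tropical root is a break point of the lower envelope of the lines y = a_i + i · x (there are 4 lines, with slopes 0, 1, ..., 3). Only the lines that attain the minimum somewhere contribute to roots; other lines are dominated. Here the surviving (envelope) indices are i = 3, i = 2, i = 1, i = 0.
Intersections between consecutive envelope lines give the roots: for adjacent envelope indices i < j the intersection is x = (a_i − a_j) / (j − i). Reading off the sorted break points: {-7, -3, 3}.
Verification: at each break x_0, at least two indices attain the minimum of min_i(a_i + i · x_0).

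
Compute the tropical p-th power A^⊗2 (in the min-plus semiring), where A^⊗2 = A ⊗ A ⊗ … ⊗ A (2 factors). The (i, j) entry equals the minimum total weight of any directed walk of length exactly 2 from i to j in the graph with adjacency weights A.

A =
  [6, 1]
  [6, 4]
A^⊗2 =
  [7, 5]
  [10, 7]

Each entry (A^⊗2)_ij equals the minimum over all length-2 walks i = v_0 → v_1 → … → v_2 = j of Σ_t A[v_t][v_{t+1}]. For example, for (i, j) = (0, 1) we minimise over 2 possible intermediate vertex sequences; the minimum is 5, attained along the walk 0 → 1 → 1.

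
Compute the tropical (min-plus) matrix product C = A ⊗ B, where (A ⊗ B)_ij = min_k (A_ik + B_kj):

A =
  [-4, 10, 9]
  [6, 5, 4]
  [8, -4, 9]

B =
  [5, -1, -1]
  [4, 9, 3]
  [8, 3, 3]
A ⊗ B =
  [1, -5, -5]
  [9, 5, 5]
  [0, 5, -1]

Apply the min-plus product entry-by-entry:
  C[0][0] = min over k of (A[0][0] + B[0][0] = -4 + 5 = 1, A[0][1] + B[1][0] = 10 + 4 = 14, A[0][2] + B[2][0] = 9 + 8 = 17) = 1 (attained at k = 0)
  C[0][1] = min over k of (A[0][0] + B[0][1] = -4 + -1 = -5, A[0][1] + B[1][1] = 10 + 9 = 19, A[0][2] + B[2][1] = 9 + 3 = 12) = -5 (attained at k = 0)
  C[0][2] = min over k of (A[0][0] + B[0][2] = -4 + -1 = -5, A[0][1] + B[1][2] = 10 + 3 = 13, A[0][2] + B[2][2] = 9 + 3 = 12) = -5 (attained at k = 0)
  C[1][0] = min over k of (A[1][0] + B[0][0] = 6 + 5 = 11, A[1][1] + B[1][0] = 5 + 4 = 9, A[1][2] + B[2][0] = 4 + 8 = 12) = 9 (attained at k = 1)
  C[1][1] = min over k of (A[1][0] + B[0][1] = 6 + -1 = 5, A[1][1] + B[1][1] = 5 + 9 = 14, A[1][2] + B[2][1] = 4 + 3 = 7) = 5 (attained at k = 0)
  C[1][2] = min over k of (A[1][0] + B[0][2] = 6 + -1 = 5, A[1][1] + B[1][2] = 5 + 3 = 8, A[1][2] + B[2][2] = 4 + 3 = 7) = 5 (attained at k = 0)
  C[2][0] = min over k of (A[2][0] + B[0][0] = 8 + 5 = 13, A[2][1] + B[1][0] = -4 + 4 = 0, A[2][2] + B[2][0] = 9 + 8 = 17) = 0 (attained at k = 1)
  C[2][1] = min over k of (A[2][0] + B[0][1] = 8 + -1 = 7, A[2][1] + B[1][1] = -4 + 9 = 5, A[2][2] + B[2][1] = 9 + 3 = 12) = 5 (attained at k = 1)
  C[2][2] = min over k of (A[2][0] + B[0][2] = 8 + -1 = 7, A[2][1] + B[1][2] = -4 + 3 = -1, A[2][2] + B[2][2] = 9 + 3 = 12) = -1 (attained at k = 1)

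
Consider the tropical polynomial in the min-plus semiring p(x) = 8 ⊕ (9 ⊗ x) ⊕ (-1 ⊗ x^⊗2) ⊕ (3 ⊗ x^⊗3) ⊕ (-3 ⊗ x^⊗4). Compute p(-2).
p(-2) = -11

A tropical monomial a ⊗ x^⊗i evaluates to a + i · x. Evaluating each term at x = -2:
  Term 0 contributes 8 + 0 · -2 = 8
  Term 1 contributes 9 + 1 · -2 = 7
  Term 2 contributes -1 + 2 · -2 = -5
  Term 3 contributes 3 + 3 · -2 = -3
  Term 4 contributes -3 + 4 · -2 = -11
p(-2) = ⊕ of these = min[8, 7, -5, -3, -11] = -11.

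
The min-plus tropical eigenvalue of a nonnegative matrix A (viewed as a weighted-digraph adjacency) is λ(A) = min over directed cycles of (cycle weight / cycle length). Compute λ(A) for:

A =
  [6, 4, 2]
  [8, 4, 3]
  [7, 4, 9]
λ(A) = 7/2

Enumerate directed cycles and compute their means (weight / length). Sample:
  cycle 0 → 0: weight = 6, length = 1, mean = 6/1 ≈ 6.000
  cycle 1 → 1: weight = 4, length = 1, mean = 4/1 ≈ 4.000
  cycle 2 → 2: weight = 9, length = 1, mean = 9/1 ≈ 9.000
  cycle 0 → 1 → 0: weight = 12, length = 2, mean = 12/2 ≈ 6.000
  cycle 0 → 2 → 0: weight = 9, length = 2, mean = 9/2 ≈ 4.500
  cycle 1 → 0 → 1: weight = 12, length = 2, mean = 12/2 ≈ 6.000
Minimum mean = 3.500, attained e.g. along the cycle 1 → 2 → 1 with weight 7 and length 2. So λ(A) = 7/2 = 7/2.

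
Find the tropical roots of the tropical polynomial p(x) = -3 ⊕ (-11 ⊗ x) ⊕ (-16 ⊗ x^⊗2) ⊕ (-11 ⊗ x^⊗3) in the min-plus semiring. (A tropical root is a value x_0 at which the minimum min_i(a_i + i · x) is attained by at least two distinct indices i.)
Roots: {-5, 5, 8}

Each tropical root is a break point of the lower envelope of the lines y = a_i + i · x (there are 4 lines, with slopes 0, 1, ..., 3). Only the lines that attain the minimum somewhere contribute to roots; other lines are dominated. Here the surviving (envelope) indices are i = 3, i = 2, i = 1, i = 0.
Intersections between consecutive envelope lines give the roots: for adjacent envelope indices i < j the intersection is x = (a_i − a_j) / (j − i). Reading off the sorted break points: {-5, 5, 8}.
Verification: at each break x_0, at least two indices attain the minimum of min_i(a_i + i · x_0).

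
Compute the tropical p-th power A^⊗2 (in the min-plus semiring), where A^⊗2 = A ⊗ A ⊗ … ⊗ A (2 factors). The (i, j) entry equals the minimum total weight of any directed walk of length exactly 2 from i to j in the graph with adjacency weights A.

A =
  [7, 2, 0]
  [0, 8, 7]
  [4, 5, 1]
A^⊗2 =
  [2, 5, 1]
  [7, 2, 0]
  [5, 6, 2]

Each entry (A^⊗2)_ij equals the minimum over all length-2 walks i = v_0 → v_1 → … → v_2 = j of Σ_t A[v_t][v_{t+1}]. For example, for (i, j) = (0, 2) we minimise over 3 possible intermediate vertex sequences; the minimum is 1, attained along the walk 0 → 2 → 2.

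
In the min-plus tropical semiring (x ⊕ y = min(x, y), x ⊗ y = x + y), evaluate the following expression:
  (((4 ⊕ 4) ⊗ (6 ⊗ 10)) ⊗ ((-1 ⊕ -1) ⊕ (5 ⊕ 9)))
(((4 ⊕ 4) ⊗ (6 ⊗ 10)) ⊗ ((-1 ⊕ -1) ⊕ (5 ⊕ 9))) = 19

Expand innermost to outermost. Recall ⊕ takes the minimum of its arguments and ⊗ takes their sum. Working out the expression (((4 ⊕ 4) ⊗ (6 ⊗ 10)) ⊗ ((-1 ⊕ -1) ⊕ (5 ⊕ 9))) gives 19.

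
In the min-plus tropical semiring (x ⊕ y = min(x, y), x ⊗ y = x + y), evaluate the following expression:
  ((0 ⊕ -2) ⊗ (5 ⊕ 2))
((0 ⊕ -2) ⊗ (5 ⊕ 2)) = 0

Expand innermost to outermost. Recall ⊕ takes the minimum of its arguments and ⊗ takes their sum. Working out the expression ((0 ⊕ -2) ⊗ (5 ⊕ 2)) gives 0.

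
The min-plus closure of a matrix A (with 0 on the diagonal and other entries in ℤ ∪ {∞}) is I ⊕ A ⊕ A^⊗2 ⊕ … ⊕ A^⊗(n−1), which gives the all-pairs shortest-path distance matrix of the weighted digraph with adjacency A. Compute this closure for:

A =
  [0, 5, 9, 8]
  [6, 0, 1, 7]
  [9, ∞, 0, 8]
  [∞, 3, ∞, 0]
Closure =
  [0, 5, 6, 8]
  [6, 0, 1, 7]
  [9, 11, 0, 8]
  [9, 3, 4, 0]

This is the Floyd-Warshall all-pairs shortest-path computation. For each intermediate vertex k = 0, 1, …, 3, update dist[i][j] ← min(dist[i][j], dist[i][k] + dist[k][j]). The final matrix gives, for each (i, j), the minimum total weight of any directed path from i to j (possibly empty when i = j).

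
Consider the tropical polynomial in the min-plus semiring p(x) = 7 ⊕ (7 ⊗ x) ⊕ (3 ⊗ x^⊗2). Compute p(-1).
p(-1) = 1

A tropical monomial a ⊗ x^⊗i evaluates to a + i · x. Evaluating each term at x = -1:
  Term 0 contributes 7 + 0 · -1 = 7
  Term 1 contributes 7 + 1 · -1 = 6
  Term 2 contributes 3 + 2 · -1 = 1
p(-1) = ⊕ of these = min[7, 6, 1] = 1.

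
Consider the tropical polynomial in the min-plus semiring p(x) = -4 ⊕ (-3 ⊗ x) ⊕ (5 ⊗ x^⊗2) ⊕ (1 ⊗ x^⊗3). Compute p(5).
p(5) = -4

A tropical monomial a ⊗ x^⊗i evaluates to a + i · x. Evaluating each term at x = 5:
  Term 0 contributes -4 + 0 · 5 = -4
  Term 1 contributes -3 + 1 · 5 = 2
  Term 2 contributes 5 + 2 · 5 = 15
  Term 3 contributes 1 + 3 · 5 = 16
p(5) = ⊕ of these = min[-4, 2, 15, 16] = -4.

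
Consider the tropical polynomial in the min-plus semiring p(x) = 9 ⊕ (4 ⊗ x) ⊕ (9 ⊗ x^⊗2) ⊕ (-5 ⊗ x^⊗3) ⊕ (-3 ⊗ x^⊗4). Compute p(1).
p(1) = -2

A tropical monomial a ⊗ x^⊗i evaluates to a + i · x. Evaluating each term at x = 1:
  Term 0 contributes 9 + 0 · 1 = 9
  Term 1 contributes 4 + 1 · 1 = 5
  Term 2 contributes 9 + 2 · 1 = 11
  Term 3 contributes -5 + 3 · 1 = -2
  Term 4 contributes -3 + 4 · 1 = 1
p(1) = ⊕ of these = min[9, 5, 11, -2, 1] = -2.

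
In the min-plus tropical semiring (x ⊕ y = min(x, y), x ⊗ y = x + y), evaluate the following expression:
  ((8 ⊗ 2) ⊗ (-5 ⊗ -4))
((8 ⊗ 2) ⊗ (-5 ⊗ -4)) = 1

Expand innermost to outermost. Recall ⊕ takes the minimum of its arguments and ⊗ takes their sum. Working out the expression ((8 ⊗ 2) ⊗ (-5 ⊗ -4)) gives 1.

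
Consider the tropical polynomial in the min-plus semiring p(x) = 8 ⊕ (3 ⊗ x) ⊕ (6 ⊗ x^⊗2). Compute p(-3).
p(-3) = 0

A tropical monomial a ⊗ x^⊗i evaluates to a + i · x. Evaluating each term at x = -3:
  Term 0 contributes 8 + 0 · -3 = 8
  Term 1 contributes 3 + 1 · -3 = 0
  Term 2 contributes 6 + 2 · -3 = 0
p(-3) = ⊕ of these = min[8, 0, 0] = 0.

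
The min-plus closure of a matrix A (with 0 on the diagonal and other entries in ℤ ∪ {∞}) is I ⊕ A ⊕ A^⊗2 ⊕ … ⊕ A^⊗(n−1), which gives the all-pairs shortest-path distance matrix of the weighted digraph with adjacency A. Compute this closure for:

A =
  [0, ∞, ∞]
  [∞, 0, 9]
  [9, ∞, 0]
Closure =
  [0, ∞, ∞]
  [18, 0, 9]
  [9, ∞, 0]

This is the Floyd-Warshall all-pairs shortest-path computation. For each intermediate vertex k = 0, 1, …, 2, update dist[i][j] ← min(dist[i][j], dist[i][k] + dist[k][j]). The final matrix gives, for each (i, j), the minimum total weight of any directed path from i to j (possibly empty when i = j).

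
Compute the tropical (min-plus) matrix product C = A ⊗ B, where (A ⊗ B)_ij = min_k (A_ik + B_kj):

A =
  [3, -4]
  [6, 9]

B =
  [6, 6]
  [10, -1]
A ⊗ B =
  [6, -5]
  [12, 8]

Apply the min-plus product entry-by-entry:
  C[0][0] = min over k of (A[0][0] + B[0][0] = 3 + 6 = 9, A[0][1] + B[1][0] = -4 + 10 = 6) = 6 (attained at k = 1)
  C[0][1] = min over k of (A[0][0] + B[0][1] = 3 + 6 = 9, A[0][1] + B[1][1] = -4 + -1 = -5) = -5 (attained at k = 1)
  C[1][0] = min over k of (A[1][0] + B[0][0] = 6 + 6 = 12, A[1][1] + B[1][0] = 9 + 10 = 19) = 12 (attained at k = 0)
  C[1][1] = min over k of (A[1][0] + B[0][1] = 6 + 6 = 12, A[1][1] + B[1][1] = 9 + -1 = 8) = 8 (attained at k = 1)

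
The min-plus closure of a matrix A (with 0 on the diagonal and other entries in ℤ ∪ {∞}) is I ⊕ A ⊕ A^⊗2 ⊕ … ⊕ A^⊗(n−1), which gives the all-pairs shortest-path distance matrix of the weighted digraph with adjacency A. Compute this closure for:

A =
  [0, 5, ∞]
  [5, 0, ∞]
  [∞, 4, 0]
Closure =
  [0, 5, ∞]
  [5, 0, ∞]
  [9, 4, 0]

This is the Floyd-Warshall all-pairs shortest-path computation. For each intermediate vertex k = 0, 1, …, 2, update dist[i][j] ← min(dist[i][j], dist[i][k] + dist[k][j]). The final matrix gives, for each (i, j), the minimum total weight of any directed path from i to j (possibly empty when i = j).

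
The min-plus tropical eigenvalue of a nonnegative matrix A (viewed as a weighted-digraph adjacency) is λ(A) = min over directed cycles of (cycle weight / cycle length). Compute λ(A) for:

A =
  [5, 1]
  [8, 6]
λ(A) = 9/2

Enumerate directed cycles and compute their means (weight / length). Sample:
  cycle 0 → 0: weight = 5, length = 1, mean = 5/1 ≈ 5.000
  cycle 1 → 1: weight = 6, length = 1, mean = 6/1 ≈ 6.000
  cycle 0 → 1 → 0: weight = 9, length = 2, mean = 9/2 ≈ 4.500
  cycle 1 → 0 → 1: weight = 9, length = 2, mean = 9/2 ≈ 4.500
Minimum mean = 4.500, attained e.g. along the cycle 0 → 1 → 0 with weight 9 and length 2. So λ(A) = 9/2 = 9/2.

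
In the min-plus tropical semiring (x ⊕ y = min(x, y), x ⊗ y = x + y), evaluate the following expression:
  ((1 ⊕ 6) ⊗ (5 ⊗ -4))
((1 ⊕ 6) ⊗ (5 ⊗ -4)) = 2

Expand innermost to outermost. Recall ⊕ takes the minimum of its arguments and ⊗ takes their sum. Working out the expression ((1 ⊕ 6) ⊗ (5 ⊗ -4)) gives 2.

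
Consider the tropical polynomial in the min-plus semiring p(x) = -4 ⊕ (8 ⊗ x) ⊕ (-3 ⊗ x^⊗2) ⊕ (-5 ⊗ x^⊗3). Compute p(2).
p(2) = -4

A tropical monomial a ⊗ x^⊗i evaluates to a + i · x. Evaluating each term at x = 2:
  Term 0 contributes -4 + 0 · 2 = -4
  Term 1 contributes 8 + 1 · 2 = 10
  Term 2 contributes -3 + 2 · 2 = 1
  Term 3 contributes -5 + 3 · 2 = 1
p(2) = ⊕ of these = min[-4, 10, 1, 1] = -4.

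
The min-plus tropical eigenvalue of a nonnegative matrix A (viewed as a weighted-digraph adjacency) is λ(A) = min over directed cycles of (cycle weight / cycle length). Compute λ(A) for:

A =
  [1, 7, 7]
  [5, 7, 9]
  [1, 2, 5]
λ(A) = 1

Enumerate directed cycles and compute their means (weight / length). Sample:
  cycle 0 → 0: weight = 1, length = 1, mean = 1/1 ≈ 1.000
  cycle 1 → 1: weight = 7, length = 1, mean = 7/1 ≈ 7.000
  cycle 2 → 2: weight = 5, length = 1, mean = 5/1 ≈ 5.000
  cycle 0 → 1 → 0: weight = 12, length = 2, mean = 12/2 ≈ 6.000
  cycle 0 → 2 → 0: weight = 8, length = 2, mean = 8/2 ≈ 4.000
  cycle 1 → 0 → 1: weight = 12, length = 2, mean = 12/2 ≈ 6.000
Minimum mean = 1.000, attained e.g. along the cycle 0 → 0 with weight 1 and length 1. So λ(A) = 1/1 = 1.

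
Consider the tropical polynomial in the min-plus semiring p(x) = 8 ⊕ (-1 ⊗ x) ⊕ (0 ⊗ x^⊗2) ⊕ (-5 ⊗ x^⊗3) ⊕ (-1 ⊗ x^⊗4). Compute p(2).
p(2) = 1

A tropical monomial a ⊗ x^⊗i evaluates to a + i · x. Evaluating each term at x = 2:
  Term 0 contributes 8 + 0 · 2 = 8
  Term 1 contributes -1 + 1 · 2 = 1
  Term 2 contributes 0 + 2 · 2 = 4
  Term 3 contributes -5 + 3 · 2 = 1
  Term 4 contributes -1 + 4 · 2 = 7
p(2) = ⊕ of these = min[8, 1, 4, 1, 7] = 1.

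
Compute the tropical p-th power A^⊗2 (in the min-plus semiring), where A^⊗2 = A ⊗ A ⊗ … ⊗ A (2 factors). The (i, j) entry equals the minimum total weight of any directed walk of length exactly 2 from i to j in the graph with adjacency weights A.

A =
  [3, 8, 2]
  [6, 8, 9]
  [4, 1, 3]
A^⊗2 =
  [6, 3, 5]
  [9, 10, 8]
  [7, 4, 6]

Each entry (A^⊗2)_ij equals the minimum over all length-2 walks i = v_0 → v_1 → … → v_2 = j of Σ_t A[v_t][v_{t+1}]. For example, for (i, j) = (0, 2) we minimise over 3 possible intermediate vertex sequences; the minimum is 5, attained along the walk 0 → 0 → 2.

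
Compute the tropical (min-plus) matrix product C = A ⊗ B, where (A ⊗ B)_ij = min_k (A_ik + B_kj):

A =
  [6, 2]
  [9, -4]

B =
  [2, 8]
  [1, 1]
A ⊗ B =
  [3, 3]
  [-3, -3]

Apply the min-plus product entry-by-entry:
  C[0][0] = min over k of (A[0][0] + B[0][0] = 6 + 2 = 8, A[0][1] + B[1][0] = 2 + 1 = 3) = 3 (attained at k = 1)
  C[0][1] = min over k of (A[0][0] + B[0][1] = 6 + 8 = 14, A[0][1] + B[1][1] = 2 + 1 = 3) = 3 (attained at k = 1)
  C[1][0] = min over k of (A[1][0] + B[0][0] = 9 + 2 = 11, A[1][1] + B[1][0] = -4 + 1 = -3) = -3 (attained at k = 1)
  C[1][1] = min over k of (A[1][0] + B[0][1] = 9 + 8 = 17, A[1][1] + B[1][1] = -4 + 1 = -3) = -3 (attained at k = 1)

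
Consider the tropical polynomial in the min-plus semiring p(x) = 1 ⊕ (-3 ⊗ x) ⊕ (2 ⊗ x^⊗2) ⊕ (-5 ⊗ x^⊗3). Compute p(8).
p(8) = 1

A tropical monomial a ⊗ x^⊗i evaluates to a + i · x. Evaluating each term at x = 8:
  Term 0 contributes 1 + 0 · 8 = 1
  Term 1 contributes -3 + 1 · 8 = 5
  Term 2 contributes 2 + 2 · 8 = 18
  Term 3 contributes -5 + 3 · 8 = 19
p(8) = ⊕ of these = min[1, 5, 18, 19] = 1.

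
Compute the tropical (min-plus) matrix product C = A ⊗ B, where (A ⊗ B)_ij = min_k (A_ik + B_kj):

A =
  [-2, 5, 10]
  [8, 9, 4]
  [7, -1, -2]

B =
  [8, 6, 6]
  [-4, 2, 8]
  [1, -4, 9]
A ⊗ B =
  [1, 4, 4]
  [5, 0, 13]
  [-5, -6, 7]

Apply the min-plus product entry-by-entry:
  C[0][0] = min over k of (A[0][0] + B[0][0] = -2 + 8 = 6, A[0][1] + B[1][0] = 5 + -4 = 1, A[0][2] + B[2][0] = 10 + 1 = 11) = 1 (attained at k = 1)
  C[0][1] = min over k of (A[0][0] + B[0][1] = -2 + 6 = 4, A[0][1] + B[1][1] = 5 + 2 = 7, A[0][2] + B[2][1] = 10 + -4 = 6) = 4 (attained at k = 0)
  C[0][2] = min over k of (A[0][0] + B[0][2] = -2 + 6 = 4, A[0][1] + B[1][2] = 5 + 8 = 13, A[0][2] + B[2][2] = 10 + 9 = 19) = 4 (attained at k = 0)
  C[1][0] = min over k of (A[1][0] + B[0][0] = 8 + 8 = 16, A[1][1] + B[1][0] = 9 + -4 = 5, A[1][2] + B[2][0] = 4 + 1 = 5) = 5 (attained at k = 1)
  C[1][1] = min over k of (A[1][0] + B[0][1] = 8 + 6 = 14, A[1][1] + B[1][1] = 9 + 2 = 11, A[1][2] + B[2][1] = 4 + -4 = 0) = 0 (attained at k = 2)
  C[1][2] = min over k of (A[1][0] + B[0][2] = 8 + 6 = 14, A[1][1] + B[1][2] = 9 + 8 = 17, A[1][2] + B[2][2] = 4 + 9 = 13) = 13 (attained at k = 2)
  C[2][0] = min over k of (A[2][0] + B[0][0] = 7 + 8 = 15, A[2][1] + B[1][0] = -1 + -4 = -5, A[2][2] + B[2][0] = -2 + 1 = -1) = -5 (attained at k = 1)
  C[2][1] = min over k of (A[2][0] + B[0][1] = 7 + 6 = 13, A[2][1] + B[1][1] = -1 + 2 = 1, A[2][2] + B[2][1] = -2 + -4 = -6) = -6 (attained at k = 2)
  C[2][2] = min over k of (A[2][0] + B[0][2] = 7 + 6 = 13, A[2][1] + B[1][2] = -1 + 8 = 7, A[2][2] + B[2][2] = -2 + 9 = 7) = 7 (attained at k = 1)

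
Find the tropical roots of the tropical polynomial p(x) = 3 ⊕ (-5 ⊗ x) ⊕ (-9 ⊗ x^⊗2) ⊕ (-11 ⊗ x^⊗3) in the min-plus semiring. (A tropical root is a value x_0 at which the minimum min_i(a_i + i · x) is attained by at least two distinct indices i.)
Roots: {2, 4, 8}

Each tropical root is a break point of the lower envelope of the lines y = a_i + i · x (there are 4 lines, with slopes 0, 1, ..., 3). Only the lines that attain the minimum somewhere contribute to roots; other lines are dominated. Here the surviving (envelope) indices are i = 3, i = 2, i = 1, i = 0.
Intersections between consecutive envelope lines give the roots: for adjacent envelope indices i < j the intersection is x = (a_i − a_j) / (j − i). Reading off the sorted break points: {2, 4, 8}.
Verification: at each break x_0, at least two indices attain the minimum of min_i(a_i + i · x_0).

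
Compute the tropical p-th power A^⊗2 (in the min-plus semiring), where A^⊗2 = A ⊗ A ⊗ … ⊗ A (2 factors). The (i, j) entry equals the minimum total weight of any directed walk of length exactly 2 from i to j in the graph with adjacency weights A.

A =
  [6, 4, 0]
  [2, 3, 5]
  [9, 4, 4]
A^⊗2 =
  [6, 4, 4]
  [5, 6, 2]
  [6, 7, 8]

Each entry (A^⊗2)_ij equals the minimum over all length-2 walks i = v_0 → v_1 → … → v_2 = j of Σ_t A[v_t][v_{t+1}]. For example, for (i, j) = (0, 2) we minimise over 3 possible intermediate vertex sequences; the minimum is 4, attained along the walk 0 → 2 → 2.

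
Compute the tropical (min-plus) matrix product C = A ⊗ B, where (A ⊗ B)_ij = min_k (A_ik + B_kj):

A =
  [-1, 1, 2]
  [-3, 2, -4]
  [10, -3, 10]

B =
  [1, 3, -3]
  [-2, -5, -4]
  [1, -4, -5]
A ⊗ B =
  [-1, -4, -4]
  [-3, -8, -9]
  [-5, -8, -7]

Apply the min-plus product entry-by-entry:
  C[0][0] = min over k of (A[0][0] + B[0][0] = -1 + 1 = 0, A[0][1] + B[1][0] = 1 + -2 = -1, A[0][2] + B[2][0] = 2 + 1 = 3) = -1 (attained at k = 1)
  C[0][1] = min over k of (A[0][0] + B[0][1] = -1 + 3 = 2, A[0][1] + B[1][1] = 1 + -5 = -4, A[0][2] + B[2][1] = 2 + -4 = -2) = -4 (attained at k = 1)
  C[0][2] = min over k of (A[0][0] + B[0][2] = -1 + -3 = -4, A[0][1] + B[1][2] = 1 + -4 = -3, A[0][2] + B[2][2] = 2 + -5 = -3) = -4 (attained at k = 0)
  C[1][0] = min over k of (A[1][0] + B[0][0] = -3 + 1 = -2, A[1][1] + B[1][0] = 2 + -2 = 0, A[1][2] + B[2][0] = -4 + 1 = -3) = -3 (attained at k = 2)
  C[1][1] = min over k of (A[1][0] + B[0][1] = -3 + 3 = 0, A[1][1] + B[1][1] = 2 + -5 = -3, A[1][2] + B[2][1] = -4 + -4 = -8) = -8 (attained at k = 2)
  C[1][2] = min over k of (A[1][0] + B[0][2] = -3 + -3 = -6, A[1][1] + B[1][2] = 2 + -4 = -2, A[1][2] + B[2][2] = -4 + -5 = -9) = -9 (attained at k = 2)
  C[2][0] = min over k of (A[2][0] + B[0][0] = 10 + 1 = 11, A[2][1] + B[1][0] = -3 + -2 = -5, A[2][2] + B[2][0] = 10 + 1 = 11) = -5 (attained at k = 1)
  C[2][1] = min over k of (A[2][0] + B[0][1] = 10 + 3 = 13, A[2][1] + B[1][1] = -3 + -5 = -8, A[2][2] + B[2][1] = 10 + -4 = 6) = -8 (attained at k = 1)
  C[2][2] = min over k of (A[2][0] + B[0][2] = 10 + -3 = 7, A[2][1] + B[1][2] = -3 + -4 = -7, A[2][2] + B[2][2] = 10 + -5 = 5) = -7 (attained at k = 1)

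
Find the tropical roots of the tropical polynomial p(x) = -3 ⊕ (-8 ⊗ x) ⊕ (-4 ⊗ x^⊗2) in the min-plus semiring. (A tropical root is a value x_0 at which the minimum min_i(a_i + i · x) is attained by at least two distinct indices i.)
Roots: {-4, 5}

Each tropical root is a break point of the lower envelope of the lines y = a_i + i · x (there are 3 lines, with slopes 0, 1, ..., 2). Only the lines that attain the minimum somewhere contribute to roots; other lines are dominated. Here the surviving (envelope) indices are i = 2, i = 1, i = 0.
Intersections between consecutive envelope lines give the roots: for adjacent envelope indices i < j the intersection is x = (a_i − a_j) / (j − i). Reading off the sorted break points: {-4, 5}.
Verification: at each break x_0, at least two indices attain the minimum of min_i(a_i + i · x_0).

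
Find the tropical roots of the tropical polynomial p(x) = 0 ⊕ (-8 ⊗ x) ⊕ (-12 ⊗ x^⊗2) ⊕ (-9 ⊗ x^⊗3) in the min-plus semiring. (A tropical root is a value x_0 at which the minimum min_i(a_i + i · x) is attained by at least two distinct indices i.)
Roots: {-3, 4, 8}

Each tropical root is a break point of the lower envelope of the lines y = a_i + i · x (there are 4 lines, with slopes 0, 1, ..., 3). Only the lines that attain the minimum somewhere contribute to roots; other lines are dominated. Here the surviving (envelope) indices are i = 3, i = 2, i = 1, i = 0.
Intersections between consecutive envelope lines give the roots: for adjacent envelope indices i < j the intersection is x = (a_i − a_j) / (j − i). Reading off the sorted break points: {-3, 4, 8}.
Verification: at each break x_0, at least two indices attain the minimum of min_i(a_i + i · x_0).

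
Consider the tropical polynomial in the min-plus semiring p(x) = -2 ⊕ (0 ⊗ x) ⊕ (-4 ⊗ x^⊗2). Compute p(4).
p(4) = -2

A tropical monomial a ⊗ x^⊗i evaluates to a + i · x. Evaluating each term at x = 4:
  Term 0 contributes -2 + 0 · 4 = -2
  Term 1 contributes 0 + 1 · 4 = 4
  Term 2 contributes -4 + 2 · 4 = 4
p(4) = ⊕ of these = min[-2, 4, 4] = -2.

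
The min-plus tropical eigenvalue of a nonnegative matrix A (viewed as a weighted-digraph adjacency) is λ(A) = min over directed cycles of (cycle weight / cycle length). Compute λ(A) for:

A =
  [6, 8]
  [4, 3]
λ(A) = 3

Enumerate directed cycles and compute their means (weight / length). Sample:
  cycle 0 → 0: weight = 6, length = 1, mean = 6/1 ≈ 6.000
  cycle 1 → 1: weight = 3, length = 1, mean = 3/1 ≈ 3.000
  cycle 0 → 1 → 0: weight = 12, length = 2, mean = 12/2 ≈ 6.000
  cycle 1 → 0 → 1: weight = 12, length = 2, mean = 12/2 ≈ 6.000
Minimum mean = 3.000, attained e.g. along the cycle 1 → 1 with weight 3 and length 1. So λ(A) = 3/1 = 3.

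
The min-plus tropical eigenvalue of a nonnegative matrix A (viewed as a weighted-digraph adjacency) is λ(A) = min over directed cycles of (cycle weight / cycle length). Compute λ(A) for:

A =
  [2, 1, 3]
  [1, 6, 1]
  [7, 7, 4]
λ(A) = 1

Enumerate directed cycles and compute their means (weight / length). Sample:
  cycle 0 → 0: weight = 2, length = 1, mean = 2/1 ≈ 2.000
  cycle 1 → 1: weight = 6, length = 1, mean = 6/1 ≈ 6.000
  cycle 2 → 2: weight = 4, length = 1, mean = 4/1 ≈ 4.000
  cycle 0 → 1 → 0: weight = 2, length = 2, mean = 2/2 ≈ 1.000
  cycle 0 → 2 → 0: weight = 10, length = 2, mean = 10/2 ≈ 5.000
  cycle 1 → 0 → 1: weight = 2, length = 2, mean = 2/2 ≈ 1.000
Minimum mean = 1.000, attained e.g. along the cycle 0 → 1 → 0 with weight 2 and length 2. So λ(A) = 2/2 = 1.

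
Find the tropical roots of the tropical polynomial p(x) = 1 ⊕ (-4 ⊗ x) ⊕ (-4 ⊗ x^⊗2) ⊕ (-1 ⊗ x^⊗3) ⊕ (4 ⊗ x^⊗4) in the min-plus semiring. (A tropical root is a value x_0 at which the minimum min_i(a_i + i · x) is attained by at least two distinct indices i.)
Roots: {-5, -3, 0, 5}

Each tropical root is a break point of the lower envelope of the lines y = a_i + i · x (there are 5 lines, with slopes 0, 1, ..., 4). Only the lines that attain the minimum somewhere contribute to roots; other lines are dominated. Here the surviving (envelope) indices are i = 4, i = 3, i = 2, i = 1, i = 0.
Intersections between consecutive envelope lines give the roots: for adjacent envelope indices i < j the intersection is x = (a_i − a_j) / (j − i). Reading off the sorted break points: {-5, -3, 0, 5}.
Verification: at each break x_0, at least two indices attain the minimum of min_i(a_i + i · x_0).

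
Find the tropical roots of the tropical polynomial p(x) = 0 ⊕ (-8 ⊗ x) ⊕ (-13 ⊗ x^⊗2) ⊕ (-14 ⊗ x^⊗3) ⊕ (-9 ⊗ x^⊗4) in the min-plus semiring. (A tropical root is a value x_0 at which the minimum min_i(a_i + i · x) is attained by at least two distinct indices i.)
Roots: {-5, 1, 5, 8}

Each tropical root is a break point of the lower envelope of the lines y = a_i + i · x (there are 5 lines, with slopes 0, 1, ..., 4). Only the lines that attain the minimum somewhere contribute to roots; other lines are dominated. Here the surviving (envelope) indices are i = 4, i = 3, i = 2, i = 1, i = 0.
Intersections between consecutive envelope lines give the roots: for adjacent envelope indices i < j the intersection is x = (a_i − a_j) / (j − i). Reading off the sorted break points: {-5, 1, 5, 8}.
Verification: at each break x_0, at least two indices attain the minimum of min_i(a_i + i · x_0).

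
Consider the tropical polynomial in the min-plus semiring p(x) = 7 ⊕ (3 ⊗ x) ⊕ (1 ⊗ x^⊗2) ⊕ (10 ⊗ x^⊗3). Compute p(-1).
p(-1) = -1

A tropical monomial a ⊗ x^⊗i evaluates to a + i · x. Evaluating each term at x = -1:
  Term 0 contributes 7 + 0 · -1 = 7
  Term 1 contributes 3 + 1 · -1 = 2
  Term 2 contributes 1 + 2 · -1 = -1
  Term 3 contributes 10 + 3 · -1 = 7
p(-1) = ⊕ of these = min[7, 2, -1, 7] = -1.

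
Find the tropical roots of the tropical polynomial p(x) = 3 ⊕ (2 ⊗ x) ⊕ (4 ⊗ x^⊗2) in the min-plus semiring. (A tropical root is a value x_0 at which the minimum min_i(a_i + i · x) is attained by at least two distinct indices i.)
Roots: {-2, 1}

Each tropical root is a break point of the lower envelope of the lines y = a_i + i · x (there are 3 lines, with slopes 0, 1, ..., 2). Only the lines that attain the minimum somewhere contribute to roots; other lines are dominated. Here the surviving (envelope) indices are i = 2, i = 1, i = 0.
Intersections between consecutive envelope lines give the roots: for adjacent envelope indices i < j the intersection is x = (a_i − a_j) / (j − i). Reading off the sorted break points: {-2, 1}.
Verification: at each break x_0, at least two indices attain the minimum of min_i(a_i + i · x_0).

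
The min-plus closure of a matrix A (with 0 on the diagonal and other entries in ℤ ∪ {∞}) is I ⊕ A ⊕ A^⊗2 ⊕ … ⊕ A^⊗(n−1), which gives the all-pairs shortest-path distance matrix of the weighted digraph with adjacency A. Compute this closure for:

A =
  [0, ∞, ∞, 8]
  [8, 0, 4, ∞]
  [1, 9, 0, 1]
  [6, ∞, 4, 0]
Closure =
  [0, 21, 12, 8]
  [5, 0, 4, 5]
  [1, 9, 0, 1]
  [5, 13, 4, 0]

This is the Floyd-Warshall all-pairs shortest-path computation. For each intermediate vertex k = 0, 1, …, 3, update dist[i][j] ← min(dist[i][j], dist[i][k] + dist[k][j]). The final matrix gives, for each (i, j), the minimum total weight of any directed path from i to j (possibly empty when i = j).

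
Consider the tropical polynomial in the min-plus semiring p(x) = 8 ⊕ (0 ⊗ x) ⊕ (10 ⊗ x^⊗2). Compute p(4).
p(4) = 4

A tropical monomial a ⊗ x^⊗i evaluates to a + i · x. Evaluating each term at x = 4:
  Term 0 contributes 8 + 0 · 4 = 8
  Term 1 contributes 0 + 1 · 4 = 4
  Term 2 contributes 10 + 2 · 4 = 18
p(4) = ⊕ of these = min[8, 4, 18] = 4.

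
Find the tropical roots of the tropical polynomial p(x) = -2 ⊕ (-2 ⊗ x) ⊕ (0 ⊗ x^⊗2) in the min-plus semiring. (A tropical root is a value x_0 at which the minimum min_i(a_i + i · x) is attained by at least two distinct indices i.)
Roots: {-2, 0}

Each tropical root is a break point of the lower envelope of the lines y = a_i + i · x (there are 3 lines, with slopes 0, 1, ..., 2). Only the lines that attain the minimum somewhere contribute to roots; other lines are dominated. Here the surviving (envelope) indices are i = 2, i = 1, i = 0.
Intersections between consecutive envelope lines give the roots: for adjacent envelope indices i < j the intersection is x = (a_i − a_j) / (j − i). Reading off the sorted break points: {-2, 0}.
Verification: at each break x_0, at least two indices attain the minimum of min_i(a_i + i · x_0).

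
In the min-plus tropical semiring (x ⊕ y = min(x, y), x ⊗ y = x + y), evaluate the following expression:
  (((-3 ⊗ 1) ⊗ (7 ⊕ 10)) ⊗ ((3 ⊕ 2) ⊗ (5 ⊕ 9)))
(((-3 ⊗ 1) ⊗ (7 ⊕ 10)) ⊗ ((3 ⊕ 2) ⊗ (5 ⊕ 9))) = 12

Expand innermost to outermost. Recall ⊕ takes the minimum of its arguments and ⊗ takes their sum. Working out the expression (((-3 ⊗ 1) ⊗ (7 ⊕ 10)) ⊗ ((3 ⊕ 2) ⊗ (5 ⊕ 9))) gives 12.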